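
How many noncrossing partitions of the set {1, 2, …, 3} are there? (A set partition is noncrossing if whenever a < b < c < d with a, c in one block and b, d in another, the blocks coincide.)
C_3 = 5

These noncrossing partitions are counted by the Catalan number C_n = (1/(n + 1)) · C(2n, n). For n = 3: C_3 = (1/4) · C(6, 3) = 20/4 = 5.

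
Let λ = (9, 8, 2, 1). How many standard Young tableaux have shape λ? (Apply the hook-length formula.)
# SYT of shape (9, 8, 2, 1) = 5819814

Hook-length formula: f^λ = n! / Π hook(c), product over all cells c of the Young diagram. For λ = (9, 8, 2, 1), n = 20 boxes. Hook lengths by row (left-to-right, top-to-bottom): [12, 10, 8, 7, 6, 5, 4, 3, 1]; [10, 8, 6, 5, 4, 3, 2, 1]; [3, 1]; [1]. Product of hooks = 418037760000. So f^λ = 20! / 418037760000 = 2432902008176640000 / 418037760000 = 5819814.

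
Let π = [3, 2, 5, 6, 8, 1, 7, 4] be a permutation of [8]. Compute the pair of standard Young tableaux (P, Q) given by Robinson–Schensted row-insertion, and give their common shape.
P = [1, 4, 6, 7] / [2, 5] / [3, 8];  Q = [1, 3, 4, 5] / [2, 7] / [6, 8];  common shape = (4, 2, 2)

Row-insert the values π_1, π_2, … into P one at a time, bumping the leftmost entry strictly greater than the inserted value down to the next row. The recording tableau Q records, in position (i, j), the step at which that cell was added to P.
  Insert 3 (step 1): P = [3];  Q = [1]
  Insert 2 (step 2): P = [2] / [3];  Q = [1] / [2]
  Insert 5 (step 3): P = [2, 5] / [3];  Q = [1, 3] / [2]
  Insert 6 (step 4): P = [2, 5, 6] / [3];  Q = [1, 3, 4] / [2]
  Insert 8 (step 5): P = [2, 5, 6, 8] / [3];  Q = [1, 3, 4, 5] / [2]
  Insert 1 (step 6): P = [1, 5, 6, 8] / [2] / [3];  Q = [1, 3, 4, 5] / [2] / [6]
  Insert 7 (step 7): P = [1, 5, 6, 7] / [2, 8] / [3];  Q = [1, 3, 4, 5] / [2, 7] / [6]
  Insert 4 (step 8): P = [1, 4, 6, 7] / [2, 5] / [3, 8];  Q = [1, 3, 4, 5] / [2, 7] / [6, 8]
Final shape: (4, 2, 2).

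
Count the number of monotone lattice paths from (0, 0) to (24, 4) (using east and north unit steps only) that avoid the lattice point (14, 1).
Number of paths = 16185

Total paths from (0, 0) to (24, 4): C(28, 24) = 20475. Paths through (14, 1): (paths (0, 0) → (14, 1)) × (paths (14, 1) → (24, 4)) = C(15, 14) · C(13, 10) = 15 · 286 = 4290. Avoidance count = 20475 − 4290 = 16185.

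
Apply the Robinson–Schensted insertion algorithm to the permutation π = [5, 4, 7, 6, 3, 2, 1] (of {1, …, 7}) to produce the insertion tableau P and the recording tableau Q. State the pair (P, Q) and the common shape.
P = [1, 6] / [2, 7] / [3] / [4] / [5];  Q = [1, 3] / [2, 4] / [5] / [6] / [7];  common shape = (2, 2, 1, 1, 1)

Row-insert the values π_1, π_2, … into P one at a time, bumping the leftmost entry strictly greater than the inserted value down to the next row. The recording tableau Q records, in position (i, j), the step at which that cell was added to P.
  Insert 5 (step 1): P = [5];  Q = [1]
  Insert 4 (step 2): P = [4] / [5];  Q = [1] / [2]
  Insert 7 (step 3): P = [4, 7] / [5];  Q = [1, 3] / [2]
  Insert 6 (step 4): P = [4, 6] / [5, 7];  Q = [1, 3] / [2, 4]
  Insert 3 (step 5): P = [3, 6] / [4, 7] / [5];  Q = [1, 3] / [2, 4] / [5]
  Insert 2 (step 6): P = [2, 6] / [3, 7] / [4] / [5];  Q = [1, 3] / [2, 4] / [5] / [6]
  Insert 1 (step 7): P = [1, 6] / [2, 7] / [3] / [4] / [5];  Q = [1, 3] / [2, 4] / [5] / [6] / [7]
Final shape: (2, 2, 1, 1, 1).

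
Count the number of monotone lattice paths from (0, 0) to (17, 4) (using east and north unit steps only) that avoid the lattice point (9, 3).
Number of paths = 4005

Total paths from (0, 0) to (17, 4): C(21, 17) = 5985. Paths through (9, 3): (paths (0, 0) → (9, 3)) × (paths (9, 3) → (17, 4)) = C(12, 9) · C(9, 8) = 220 · 9 = 1980. Avoidance count = 5985 − 1980 = 4005.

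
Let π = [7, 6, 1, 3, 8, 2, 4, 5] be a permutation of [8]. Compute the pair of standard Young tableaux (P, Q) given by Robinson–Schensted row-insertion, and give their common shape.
P = [1, 2, 4, 5] / [3, 8] / [6] / [7];  Q = [1, 4, 5, 8] / [2, 7] / [3] / [6];  common shape = (4, 2, 1, 1)

Row-insert the values π_1, π_2, … into P one at a time, bumping the leftmost entry strictly greater than the inserted value down to the next row. The recording tableau Q records, in position (i, j), the step at which that cell was added to P.
  Insert 7 (step 1): P = [7];  Q = [1]
  Insert 6 (step 2): P = [6] / [7];  Q = [1] / [2]
  Insert 1 (step 3): P = [1] / [6] / [7];  Q = [1] / [2] / [3]
  Insert 3 (step 4): P = [1, 3] / [6] / [7];  Q = [1, 4] / [2] / [3]
  Insert 8 (step 5): P = [1, 3, 8] / [6] / [7];  Q = [1, 4, 5] / [2] / [3]
  Insert 2 (step 6): P = [1, 2, 8] / [3] / [6] / [7];  Q = [1, 4, 5] / [2] / [3] / [6]
  Insert 4 (step 7): P = [1, 2, 4] / [3, 8] / [6] / [7];  Q = [1, 4, 5] / [2, 7] / [3] / [6]
  Insert 5 (step 8): P = [1, 2, 4, 5] / [3, 8] / [6] / [7];  Q = [1, 4, 5, 8] / [2, 7] / [3] / [6]
Final shape: (4, 2, 1, 1).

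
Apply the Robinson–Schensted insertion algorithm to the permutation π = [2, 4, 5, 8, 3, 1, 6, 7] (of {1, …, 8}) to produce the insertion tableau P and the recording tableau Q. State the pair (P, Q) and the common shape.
P = [1, 3, 5, 6, 7] / [2, 8] / [4];  Q = [1, 2, 3, 4, 8] / [5, 7] / [6];  common shape = (5, 2, 1)

Row-insert the values π_1, π_2, … into P one at a time, bumping the leftmost entry strictly greater than the inserted value down to the next row. The recording tableau Q records, in position (i, j), the step at which that cell was added to P.
  Insert 2 (step 1): P = [2];  Q = [1]
  Insert 4 (step 2): P = [2, 4];  Q = [1, 2]
  Insert 5 (step 3): P = [2, 4, 5];  Q = [1, 2, 3]
  Insert 8 (step 4): P = [2, 4, 5, 8];  Q = [1, 2, 3, 4]
  Insert 3 (step 5): P = [2, 3, 5, 8] / [4];  Q = [1, 2, 3, 4] / [5]
  Insert 1 (step 6): P = [1, 3, 5, 8] / [2] / [4];  Q = [1, 2, 3, 4] / [5] / [6]
  Insert 6 (step 7): P = [1, 3, 5, 6] / [2, 8] / [4];  Q = [1, 2, 3, 4] / [5, 7] / [6]
  Insert 7 (step 8): P = [1, 3, 5, 6, 7] / [2, 8] / [4];  Q = [1, 2, 3, 4, 8] / [5, 7] / [6]
Final shape: (5, 2, 1).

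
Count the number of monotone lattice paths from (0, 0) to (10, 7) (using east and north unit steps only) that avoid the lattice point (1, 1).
Number of paths = 9438

Total paths from (0, 0) to (10, 7): C(17, 10) = 19448. Paths through (1, 1): (paths (0, 0) → (1, 1)) × (paths (1, 1) → (10, 7)) = C(2, 1) · C(15, 9) = 2 · 5005 = 10010. Avoidance count = 19448 − 10010 = 9438.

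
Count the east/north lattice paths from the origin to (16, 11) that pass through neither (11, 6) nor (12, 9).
Number of paths = 6252753

Inclusion–exclusion. Total paths: C(27, 16) = 13037895. Through P₁: C(17, 11)·C(10, 5) = 3118752. Through P₂: C(21, 12)·C(6, 4) = 4408950. Since P₁ is strictly southwest of P₂, a monotone path through both must visit P₁ then P₂; paths through both = C(17, 11)·C(4, 1)·C(6, 4) = 742560. Avoid both = 13037895 − 3118752 − 4408950 + 742560 = 6252753.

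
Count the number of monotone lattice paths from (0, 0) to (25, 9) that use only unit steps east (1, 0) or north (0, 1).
Number of paths = 52451256

A monotone lattice path from (0, 0) to (25, 9) consists of 25 east steps and 9 north steps in some order, so it is determined by which 25 of the 34 steps are east. The count is C(34, 25) = 52451256.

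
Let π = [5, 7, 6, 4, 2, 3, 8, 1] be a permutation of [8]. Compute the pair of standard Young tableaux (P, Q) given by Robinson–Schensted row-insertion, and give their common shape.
P = [1, 3, 8] / [2, 6] / [4] / [5] / [7];  Q = [1, 2, 7] / [3, 6] / [4] / [5] / [8];  common shape = (3, 2, 1, 1, 1)

Row-insert the values π_1, π_2, … into P one at a time, bumping the leftmost entry strictly greater than the inserted value down to the next row. The recording tableau Q records, in position (i, j), the step at which that cell was added to P.
  Insert 5 (step 1): P = [5];  Q = [1]
  Insert 7 (step 2): P = [5, 7];  Q = [1, 2]
  Insert 6 (step 3): P = [5, 6] / [7];  Q = [1, 2] / [3]
  Insert 4 (step 4): P = [4, 6] / [5] / [7];  Q = [1, 2] / [3] / [4]
  Insert 2 (step 5): P = [2, 6] / [4] / [5] / [7];  Q = [1, 2] / [3] / [4] / [5]
  Insert 3 (step 6): P = [2, 3] / [4, 6] / [5] / [7];  Q = [1, 2] / [3, 6] / [4] / [5]
  Insert 8 (step 7): P = [2, 3, 8] / [4, 6] / [5] / [7];  Q = [1, 2, 7] / [3, 6] / [4] / [5]
  Insert 1 (step 8): P = [1, 3, 8] / [2, 6] / [4] / [5] / [7];  Q = [1, 2, 7] / [3, 6] / [4] / [5] / [8]
Final shape: (3, 2, 1, 1, 1).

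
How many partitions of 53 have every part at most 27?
p(53, parts ≤ 27) = 320635

Use the recurrence p(n, m) = p(n, m−1) + p(n−m, m): either the largest part is < m (count p(n, m−1)) or the largest part is exactly m (remove one copy of m, count p(n−m, m)). With p(0, ·) = 1 this gives p(53, parts ≤ 27) = 320635. (By conjugating Young diagrams, this also counts partitions of 53 into at most 27 parts.)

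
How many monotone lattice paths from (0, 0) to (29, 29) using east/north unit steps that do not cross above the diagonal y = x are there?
C_29 = 1002242216651368

These NE paths below the diagonal are counted by the Catalan number C_n = (1/(n + 1)) · C(2n, n). For n = 29: C_29 = (1/30) · C(58, 29) = 30067266499541040/30 = 1002242216651368.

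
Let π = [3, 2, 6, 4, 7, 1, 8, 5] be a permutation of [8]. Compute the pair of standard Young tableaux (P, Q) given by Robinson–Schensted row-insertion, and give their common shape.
P = [1, 4, 5, 8] / [2, 6, 7] / [3];  Q = [1, 3, 5, 7] / [2, 4, 8] / [6];  common shape = (4, 3, 1)

Row-insert the values π_1, π_2, … into P one at a time, bumping the leftmost entry strictly greater than the inserted value down to the next row. The recording tableau Q records, in position (i, j), the step at which that cell was added to P.
  Insert 3 (step 1): P = [3];  Q = [1]
  Insert 2 (step 2): P = [2] / [3];  Q = [1] / [2]
  Insert 6 (step 3): P = [2, 6] / [3];  Q = [1, 3] / [2]
  Insert 4 (step 4): P = [2, 4] / [3, 6];  Q = [1, 3] / [2, 4]
  Insert 7 (step 5): P = [2, 4, 7] / [3, 6];  Q = [1, 3, 5] / [2, 4]
  Insert 1 (step 6): P = [1, 4, 7] / [2, 6] / [3];  Q = [1, 3, 5] / [2, 4] / [6]
  Insert 8 (step 7): P = [1, 4, 7, 8] / [2, 6] / [3];  Q = [1, 3, 5, 7] / [2, 4] / [6]
  Insert 5 (step 8): P = [1, 4, 5, 8] / [2, 6, 7] / [3];  Q = [1, 3, 5, 7] / [2, 4, 8] / [6]
Final shape: (4, 3, 1).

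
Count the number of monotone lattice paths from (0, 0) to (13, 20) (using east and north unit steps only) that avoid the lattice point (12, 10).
Number of paths = 566053334

Total paths from (0, 0) to (13, 20): C(33, 13) = 573166440. Paths through (12, 10): (paths (0, 0) → (12, 10)) × (paths (12, 10) → (13, 20)) = C(22, 12) · C(11, 1) = 646646 · 11 = 7113106. Avoidance count = 573166440 − 7113106 = 566053334.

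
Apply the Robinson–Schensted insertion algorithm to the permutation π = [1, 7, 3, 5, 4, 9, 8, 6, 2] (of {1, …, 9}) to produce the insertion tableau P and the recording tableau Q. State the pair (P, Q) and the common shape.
P = [1, 2, 4, 6] / [3, 8] / [5, 9] / [7];  Q = [1, 2, 4, 6] / [3, 7] / [5, 8] / [9];  common shape = (4, 2, 2, 1)

Row-insert the values π_1, π_2, … into P one at a time, bumping the leftmost entry strictly greater than the inserted value down to the next row. The recording tableau Q records, in position (i, j), the step at which that cell was added to P.
  Insert 1 (step 1): P = [1];  Q = [1]
  Insert 7 (step 2): P = [1, 7];  Q = [1, 2]
  Insert 3 (step 3): P = [1, 3] / [7];  Q = [1, 2] / [3]
  Insert 5 (step 4): P = [1, 3, 5] / [7];  Q = [1, 2, 4] / [3]
  Insert 4 (step 5): P = [1, 3, 4] / [5] / [7];  Q = [1, 2, 4] / [3] / [5]
  Insert 9 (step 6): P = [1, 3, 4, 9] / [5] / [7];  Q = [1, 2, 4, 6] / [3] / [5]
  Insert 8 (step 7): P = [1, 3, 4, 8] / [5, 9] / [7];  Q = [1, 2, 4, 6] / [3, 7] / [5]
  Insert 6 (step 8): P = [1, 3, 4, 6] / [5, 8] / [7, 9];  Q = [1, 2, 4, 6] / [3, 7] / [5, 8]
  Insert 2 (step 9): P = [1, 2, 4, 6] / [3, 8] / [5, 9] / [7];  Q = [1, 2, 4, 6] / [3, 7] / [5, 8] / [9]
Final shape: (4, 2, 2, 1).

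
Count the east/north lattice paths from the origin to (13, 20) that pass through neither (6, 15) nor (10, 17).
Number of paths = 377742852

Inclusion–exclusion. Total paths: C(33, 13) = 573166440. Through P₁: C(21, 6)·C(12, 7) = 42977088. Through P₂: C(27, 10)·C(6, 3) = 168725700. Since P₁ is strictly southwest of P₂, a monotone path through both must visit P₁ then P₂; paths through both = C(21, 6)·C(6, 4)·C(6, 3) = 16279200. Avoid both = 573166440 − 42977088 − 168725700 + 16279200 = 377742852.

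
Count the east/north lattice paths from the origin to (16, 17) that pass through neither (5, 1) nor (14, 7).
Number of paths = 1082883240

Inclusion–exclusion. Total paths: C(33, 16) = 1166803110. Through P₁: C(6, 5)·C(27, 11) = 78227370. Through P₂: C(21, 14)·C(12, 2) = 7674480. Since P₁ is strictly southwest of P₂, a monotone path through both must visit P₁ then P₂; paths through both = C(6, 5)·C(15, 9)·C(12, 2) = 1981980. Avoid both = 1166803110 − 78227370 − 7674480 + 1981980 = 1082883240.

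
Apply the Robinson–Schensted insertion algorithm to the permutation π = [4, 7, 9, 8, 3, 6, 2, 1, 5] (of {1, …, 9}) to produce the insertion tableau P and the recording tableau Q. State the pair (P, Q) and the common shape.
P = [1, 5, 8] / [2, 6] / [3, 7] / [4] / [9];  Q = [1, 2, 3] / [4, 6] / [5, 9] / [7] / [8];  common shape = (3, 2, 2, 1, 1)

Row-insert the values π_1, π_2, … into P one at a time, bumping the leftmost entry strictly greater than the inserted value down to the next row. The recording tableau Q records, in position (i, j), the step at which that cell was added to P.
  Insert 4 (step 1): P = [4];  Q = [1]
  Insert 7 (step 2): P = [4, 7];  Q = [1, 2]
  Insert 9 (step 3): P = [4, 7, 9];  Q = [1, 2, 3]
  Insert 8 (step 4): P = [4, 7, 8] / [9];  Q = [1, 2, 3] / [4]
  Insert 3 (step 5): P = [3, 7, 8] / [4] / [9];  Q = [1, 2, 3] / [4] / [5]
  Insert 6 (step 6): P = [3, 6, 8] / [4, 7] / [9];  Q = [1, 2, 3] / [4, 6] / [5]
  Insert 2 (step 7): P = [2, 6, 8] / [3, 7] / [4] / [9];  Q = [1, 2, 3] / [4, 6] / [5] / [7]
  Insert 1 (step 8): P = [1, 6, 8] / [2, 7] / [3] / [4] / [9];  Q = [1, 2, 3] / [4, 6] / [5] / [7] / [8]
  Insert 5 (step 9): P = [1, 5, 8] / [2, 6] / [3, 7] / [4] / [9];  Q = [1, 2, 3] / [4, 6] / [5, 9] / [7] / [8]
Final shape: (3, 2, 2, 1, 1).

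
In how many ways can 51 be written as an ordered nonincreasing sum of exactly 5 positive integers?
p(51, 5 parts) = 2818

Partitions of n into exactly k parts are in bijection with partitions of n − k into at most k parts (subtract 1 from each part). So p(51, exactly 5) = p(46, parts ≤ 5). Computing via the recurrence p(m, j) = p(m, j−1) + p(m−j, j) gives 2818.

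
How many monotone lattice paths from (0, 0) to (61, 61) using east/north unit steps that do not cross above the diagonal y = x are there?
C_61 = 6182127958584855650487080847216336

These NE paths below the diagonal are counted by the Catalan number C_n = (1/(n + 1)) · C(2n, n). For n = 61: C_61 = (1/62) · C(122, 61) = 383291933432261050330199012527412832/62 = 6182127958584855650487080847216336.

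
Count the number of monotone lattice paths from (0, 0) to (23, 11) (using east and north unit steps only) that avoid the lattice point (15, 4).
Number of paths = 261155700

Total paths from (0, 0) to (23, 11): C(34, 23) = 286097760. Paths through (15, 4): (paths (0, 0) → (15, 4)) × (paths (15, 4) → (23, 11)) = C(19, 15) · C(15, 8) = 3876 · 6435 = 24942060. Avoidance count = 286097760 − 24942060 = 261155700.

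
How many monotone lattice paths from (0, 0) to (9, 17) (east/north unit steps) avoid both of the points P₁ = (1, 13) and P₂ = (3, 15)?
Number of paths = 3097124

Inclusion–exclusion. Total paths: C(26, 9) = 3124550. Through P₁: C(14, 1)·C(12, 8) = 6930. Through P₂: C(18, 3)·C(8, 6) = 22848. Since P₁ is strictly southwest of P₂, a monotone path through both must visit P₁ then P₂; paths through both = C(14, 1)·C(4, 2)·C(8, 6) = 2352. Avoid both = 3124550 − 6930 − 22848 + 2352 = 3097124.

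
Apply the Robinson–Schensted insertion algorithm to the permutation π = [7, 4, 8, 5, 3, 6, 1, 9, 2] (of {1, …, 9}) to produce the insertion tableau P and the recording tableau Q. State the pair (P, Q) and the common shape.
P = [1, 2, 6, 9] / [3, 5] / [4, 8] / [7];  Q = [1, 3, 6, 8] / [2, 4] / [5, 9] / [7];  common shape = (4, 2, 2, 1)

Row-insert the values π_1, π_2, … into P one at a time, bumping the leftmost entry strictly greater than the inserted value down to the next row. The recording tableau Q records, in position (i, j), the step at which that cell was added to P.
  Insert 7 (step 1): P = [7];  Q = [1]
  Insert 4 (step 2): P = [4] / [7];  Q = [1] / [2]
  Insert 8 (step 3): P = [4, 8] / [7];  Q = [1, 3] / [2]
  Insert 5 (step 4): P = [4, 5] / [7, 8];  Q = [1, 3] / [2, 4]
  Insert 3 (step 5): P = [3, 5] / [4, 8] / [7];  Q = [1, 3] / [2, 4] / [5]
  Insert 6 (step 6): P = [3, 5, 6] / [4, 8] / [7];  Q = [1, 3, 6] / [2, 4] / [5]
  Insert 1 (step 7): P = [1, 5, 6] / [3, 8] / [4] / [7];  Q = [1, 3, 6] / [2, 4] / [5] / [7]
  Insert 9 (step 8): P = [1, 5, 6, 9] / [3, 8] / [4] / [7];  Q = [1, 3, 6, 8] / [2, 4] / [5] / [7]
  Insert 2 (step 9): P = [1, 2, 6, 9] / [3, 5] / [4, 8] / [7];  Q = [1, 3, 6, 8] / [2, 4] / [5, 9] / [7]
Final shape: (4, 2, 2, 1).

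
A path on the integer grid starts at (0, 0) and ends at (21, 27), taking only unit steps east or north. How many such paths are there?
Number of paths = 22314239266528

A monotone lattice path from (0, 0) to (21, 27) consists of 21 east steps and 27 north steps in some order, so it is determined by which 21 of the 48 steps are east. The count is C(48, 21) = 22314239266528.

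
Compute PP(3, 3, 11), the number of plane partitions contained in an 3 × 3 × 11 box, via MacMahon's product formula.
PP(3, 3, 11) = 2318680

Evaluate the triple product over i = 1..3, j = 1..3, k = 1..11. The factors are (2/1) · (3/2) · (4/3) · (5/4) · (6/5) · (7/6) · (8/7) · (9/8) · … (99 factors total). The numerators and denominators telescope so the product is an integer; carrying out the multiplication exactly gives PP(3, 3, 11) = 2318680.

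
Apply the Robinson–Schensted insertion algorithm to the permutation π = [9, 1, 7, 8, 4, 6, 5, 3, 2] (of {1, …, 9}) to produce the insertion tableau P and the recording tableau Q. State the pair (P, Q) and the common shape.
P = [1, 2, 5] / [3, 8] / [4] / [6] / [7] / [9];  Q = [1, 3, 4] / [2, 6] / [5] / [7] / [8] / [9];  common shape = (3, 2, 1, 1, 1, 1)

Row-insert the values π_1, π_2, … into P one at a time, bumping the leftmost entry strictly greater than the inserted value down to the next row. The recording tableau Q records, in position (i, j), the step at which that cell was added to P.
  Insert 9 (step 1): P = [9];  Q = [1]
  Insert 1 (step 2): P = [1] / [9];  Q = [1] / [2]
  Insert 7 (step 3): P = [1, 7] / [9];  Q = [1, 3] / [2]
  Insert 8 (step 4): P = [1, 7, 8] / [9];  Q = [1, 3, 4] / [2]
  Insert 4 (step 5): P = [1, 4, 8] / [7] / [9];  Q = [1, 3, 4] / [2] / [5]
  Insert 6 (step 6): P = [1, 4, 6] / [7, 8] / [9];  Q = [1, 3, 4] / [2, 6] / [5]
  Insert 5 (step 7): P = [1, 4, 5] / [6, 8] / [7] / [9];  Q = [1, 3, 4] / [2, 6] / [5] / [7]
  Insert 3 (step 8): P = [1, 3, 5] / [4, 8] / [6] / [7] / [9];  Q = [1, 3, 4] / [2, 6] / [5] / [7] / [8]
  Insert 2 (step 9): P = [1, 2, 5] / [3, 8] / [4] / [6] / [7] / [9];  Q = [1, 3, 4] / [2, 6] / [5] / [7] / [8] / [9]
Final shape: (3, 2, 1, 1, 1, 1).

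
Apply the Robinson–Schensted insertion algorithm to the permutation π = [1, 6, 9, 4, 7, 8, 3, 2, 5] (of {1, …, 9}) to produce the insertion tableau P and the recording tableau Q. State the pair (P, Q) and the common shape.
P = [1, 2, 5, 8] / [3, 7] / [4, 9] / [6];  Q = [1, 2, 3, 6] / [4, 5] / [7, 9] / [8];  common shape = (4, 2, 2, 1)

Row-insert the values π_1, π_2, … into P one at a time, bumping the leftmost entry strictly greater than the inserted value down to the next row. The recording tableau Q records, in position (i, j), the step at which that cell was added to P.
  Insert 1 (step 1): P = [1];  Q = [1]
  Insert 6 (step 2): P = [1, 6];  Q = [1, 2]
  Insert 9 (step 3): P = [1, 6, 9];  Q = [1, 2, 3]
  Insert 4 (step 4): P = [1, 4, 9] / [6];  Q = [1, 2, 3] / [4]
  Insert 7 (step 5): P = [1, 4, 7] / [6, 9];  Q = [1, 2, 3] / [4, 5]
  Insert 8 (step 6): P = [1, 4, 7, 8] / [6, 9];  Q = [1, 2, 3, 6] / [4, 5]
  Insert 3 (step 7): P = [1, 3, 7, 8] / [4, 9] / [6];  Q = [1, 2, 3, 6] / [4, 5] / [7]
  Insert 2 (step 8): P = [1, 2, 7, 8] / [3, 9] / [4] / [6];  Q = [1, 2, 3, 6] / [4, 5] / [7] / [8]
  Insert 5 (step 9): P = [1, 2, 5, 8] / [3, 7] / [4, 9] / [6];  Q = [1, 2, 3, 6] / [4, 5] / [7, 9] / [8]
Final shape: (4, 2, 2, 1).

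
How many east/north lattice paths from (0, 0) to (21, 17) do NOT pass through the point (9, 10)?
Number of paths = 24126400716

Total paths from (0, 0) to (21, 17): C(38, 21) = 28781143380. Paths through (9, 10): (paths (0, 0) → (9, 10)) × (paths (9, 10) → (21, 17)) = C(19, 9) · C(19, 12) = 92378 · 50388 = 4654742664. Avoidance count = 28781143380 − 4654742664 = 24126400716.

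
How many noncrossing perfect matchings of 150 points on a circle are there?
C_75 = 1221395654430378811828760722007962130791020

These noncrossing handshakes are counted by the Catalan number C_n = (1/(n + 1)) · C(2n, n). For n = 75: C_75 = (1/76) · C(150, 75) = 92826069736708789698985814872605121940117520/76 = 1221395654430378811828760722007962130791020.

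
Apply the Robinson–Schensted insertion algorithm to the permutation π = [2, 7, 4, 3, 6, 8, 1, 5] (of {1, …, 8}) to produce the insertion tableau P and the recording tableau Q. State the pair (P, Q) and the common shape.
P = [1, 3, 5, 8] / [2, 6] / [4] / [7];  Q = [1, 2, 5, 6] / [3, 8] / [4] / [7];  common shape = (4, 2, 1, 1)

Row-insert the values π_1, π_2, … into P one at a time, bumping the leftmost entry strictly greater than the inserted value down to the next row. The recording tableau Q records, in position (i, j), the step at which that cell was added to P.
  Insert 2 (step 1): P = [2];  Q = [1]
  Insert 7 (step 2): P = [2, 7];  Q = [1, 2]
  Insert 4 (step 3): P = [2, 4] / [7];  Q = [1, 2] / [3]
  Insert 3 (step 4): P = [2, 3] / [4] / [7];  Q = [1, 2] / [3] / [4]
  Insert 6 (step 5): P = [2, 3, 6] / [4] / [7];  Q = [1, 2, 5] / [3] / [4]
  Insert 8 (step 6): P = [2, 3, 6, 8] / [4] / [7];  Q = [1, 2, 5, 6] / [3] / [4]
  Insert 1 (step 7): P = [1, 3, 6, 8] / [2] / [4] / [7];  Q = [1, 2, 5, 6] / [3] / [4] / [7]
  Insert 5 (step 8): P = [1, 3, 5, 8] / [2, 6] / [4] / [7];  Q = [1, 2, 5, 6] / [3, 8] / [4] / [7]
Final shape: (4, 2, 1, 1).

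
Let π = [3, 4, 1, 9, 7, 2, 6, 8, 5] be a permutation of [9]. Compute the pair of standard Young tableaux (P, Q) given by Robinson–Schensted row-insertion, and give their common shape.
P = [1, 2, 5, 8] / [3, 4, 6] / [7] / [9];  Q = [1, 2, 4, 8] / [3, 5, 7] / [6] / [9];  common shape = (4, 3, 1, 1)

Row-insert the values π_1, π_2, … into P one at a time, bumping the leftmost entry strictly greater than the inserted value down to the next row. The recording tableau Q records, in position (i, j), the step at which that cell was added to P.
  Insert 3 (step 1): P = [3];  Q = [1]
  Insert 4 (step 2): P = [3, 4];  Q = [1, 2]
  Insert 1 (step 3): P = [1, 4] / [3];  Q = [1, 2] / [3]
  Insert 9 (step 4): P = [1, 4, 9] / [3];  Q = [1, 2, 4] / [3]
  Insert 7 (step 5): P = [1, 4, 7] / [3, 9];  Q = [1, 2, 4] / [3, 5]
  Insert 2 (step 6): P = [1, 2, 7] / [3, 4] / [9];  Q = [1, 2, 4] / [3, 5] / [6]
  Insert 6 (step 7): P = [1, 2, 6] / [3, 4, 7] / [9];  Q = [1, 2, 4] / [3, 5, 7] / [6]
  Insert 8 (step 8): P = [1, 2, 6, 8] / [3, 4, 7] / [9];  Q = [1, 2, 4, 8] / [3, 5, 7] / [6]
  Insert 5 (step 9): P = [1, 2, 5, 8] / [3, 4, 6] / [7] / [9];  Q = [1, 2, 4, 8] / [3, 5, 7] / [6] / [9]
Final shape: (4, 3, 1, 1).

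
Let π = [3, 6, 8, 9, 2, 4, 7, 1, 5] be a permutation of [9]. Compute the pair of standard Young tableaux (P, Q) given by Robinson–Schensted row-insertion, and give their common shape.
P = [1, 4, 5, 9] / [2, 6, 7] / [3, 8];  Q = [1, 2, 3, 4] / [5, 6, 7] / [8, 9];  common shape = (4, 3, 2)

Row-insert the values π_1, π_2, … into P one at a time, bumping the leftmost entry strictly greater than the inserted value down to the next row. The recording tableau Q records, in position (i, j), the step at which that cell was added to P.
  Insert 3 (step 1): P = [3];  Q = [1]
  Insert 6 (step 2): P = [3, 6];  Q = [1, 2]
  Insert 8 (step 3): P = [3, 6, 8];  Q = [1, 2, 3]
  Insert 9 (step 4): P = [3, 6, 8, 9];  Q = [1, 2, 3, 4]
  Insert 2 (step 5): P = [2, 6, 8, 9] / [3];  Q = [1, 2, 3, 4] / [5]
  Insert 4 (step 6): P = [2, 4, 8, 9] / [3, 6];  Q = [1, 2, 3, 4] / [5, 6]
  Insert 7 (step 7): P = [2, 4, 7, 9] / [3, 6, 8];  Q = [1, 2, 3, 4] / [5, 6, 7]
  Insert 1 (step 8): P = [1, 4, 7, 9] / [2, 6, 8] / [3];  Q = [1, 2, 3, 4] / [5, 6, 7] / [8]
  Insert 5 (step 9): P = [1, 4, 5, 9] / [2, 6, 7] / [3, 8];  Q = [1, 2, 3, 4] / [5, 6, 7] / [8, 9]
Final shape: (4, 3, 2).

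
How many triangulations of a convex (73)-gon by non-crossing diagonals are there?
C_71 = 5175569924646105559418940193995065716350

These polygon triangulations are counted by the Catalan number C_n = (1/(n + 1)) · C(2n, n). For n = 71: C_71 = (1/72) · C(142, 71) = 372641034574519600278163693967644731577200/72 = 5175569924646105559418940193995065716350.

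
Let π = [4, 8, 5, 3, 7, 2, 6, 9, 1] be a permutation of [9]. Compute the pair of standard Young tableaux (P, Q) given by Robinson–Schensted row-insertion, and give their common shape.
P = [1, 5, 6, 9] / [2, 7] / [3] / [4] / [8];  Q = [1, 2, 5, 8] / [3, 7] / [4] / [6] / [9];  common shape = (4, 2, 1, 1, 1)

Row-insert the values π_1, π_2, … into P one at a time, bumping the leftmost entry strictly greater than the inserted value down to the next row. The recording tableau Q records, in position (i, j), the step at which that cell was added to P.
  Insert 4 (step 1): P = [4];  Q = [1]
  Insert 8 (step 2): P = [4, 8];  Q = [1, 2]
  Insert 5 (step 3): P = [4, 5] / [8];  Q = [1, 2] / [3]
  Insert 3 (step 4): P = [3, 5] / [4] / [8];  Q = [1, 2] / [3] / [4]
  Insert 7 (step 5): P = [3, 5, 7] / [4] / [8];  Q = [1, 2, 5] / [3] / [4]
  Insert 2 (step 6): P = [2, 5, 7] / [3] / [4] / [8];  Q = [1, 2, 5] / [3] / [4] / [6]
  Insert 6 (step 7): P = [2, 5, 6] / [3, 7] / [4] / [8];  Q = [1, 2, 5] / [3, 7] / [4] / [6]
  Insert 9 (step 8): P = [2, 5, 6, 9] / [3, 7] / [4] / [8];  Q = [1, 2, 5, 8] / [3, 7] / [4] / [6]
  Insert 1 (step 9): P = [1, 5, 6, 9] / [2, 7] / [3] / [4] / [8];  Q = [1, 2, 5, 8] / [3, 7] / [4] / [6] / [9]
Final shape: (4, 2, 1, 1, 1).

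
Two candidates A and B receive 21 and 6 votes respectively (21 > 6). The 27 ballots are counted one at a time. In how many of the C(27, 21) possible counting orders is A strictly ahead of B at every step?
Strict-lead orderings = 164450

Total orderings of the 27 votes with 21 for A: C(27, 21) = 296010. By the Bertrand ballot formula (Cycle Lemma / reflection principle), the number of orderings in which A is strictly ahead of B throughout is (p − q)/(p + q) · C(p + q, p) = (21 − 6)/(21 + 6) · 296010 = 164450.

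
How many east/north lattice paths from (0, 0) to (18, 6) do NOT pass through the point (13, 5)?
Number of paths = 83188

Total paths from (0, 0) to (18, 6): C(24, 18) = 134596. Paths through (13, 5): (paths (0, 0) → (13, 5)) × (paths (13, 5) → (18, 6)) = C(18, 13) · C(6, 5) = 8568 · 6 = 51408. Avoidance count = 134596 − 51408 = 83188.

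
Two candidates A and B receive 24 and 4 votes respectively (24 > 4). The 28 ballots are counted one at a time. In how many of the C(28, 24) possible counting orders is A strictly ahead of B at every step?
Strict-lead orderings = 14625

Total orderings of the 28 votes with 24 for A: C(28, 24) = 20475. By the Bertrand ballot formula (Cycle Lemma / reflection principle), the number of orderings in which A is strictly ahead of B throughout is (p − q)/(p + q) · C(p + q, p) = (24 − 4)/(24 + 4) · 20475 = 14625.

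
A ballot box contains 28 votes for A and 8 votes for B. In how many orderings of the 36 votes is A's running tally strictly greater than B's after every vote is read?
Strict-lead orderings = 16811300

Total orderings of the 36 votes with 28 for A: C(36, 28) = 30260340. By the Bertrand ballot formula (Cycle Lemma / reflection principle), the number of orderings in which A is strictly ahead of B throughout is (p − q)/(p + q) · C(p + q, p) = (28 − 8)/(28 + 8) · 30260340 = 16811300.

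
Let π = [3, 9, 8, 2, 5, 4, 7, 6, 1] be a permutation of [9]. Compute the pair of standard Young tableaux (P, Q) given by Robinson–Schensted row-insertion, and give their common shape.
P = [1, 4, 6] / [2, 5, 7] / [3] / [8] / [9];  Q = [1, 2, 7] / [3, 5, 8] / [4] / [6] / [9];  common shape = (3, 3, 1, 1, 1)

Row-insert the values π_1, π_2, … into P one at a time, bumping the leftmost entry strictly greater than the inserted value down to the next row. The recording tableau Q records, in position (i, j), the step at which that cell was added to P.
  Insert 3 (step 1): P = [3];  Q = [1]
  Insert 9 (step 2): P = [3, 9];  Q = [1, 2]
  Insert 8 (step 3): P = [3, 8] / [9];  Q = [1, 2] / [3]
  Insert 2 (step 4): P = [2, 8] / [3] / [9];  Q = [1, 2] / [3] / [4]
  Insert 5 (step 5): P = [2, 5] / [3, 8] / [9];  Q = [1, 2] / [3, 5] / [4]
  Insert 4 (step 6): P = [2, 4] / [3, 5] / [8] / [9];  Q = [1, 2] / [3, 5] / [4] / [6]
  Insert 7 (step 7): P = [2, 4, 7] / [3, 5] / [8] / [9];  Q = [1, 2, 7] / [3, 5] / [4] / [6]
  Insert 6 (step 8): P = [2, 4, 6] / [3, 5, 7] / [8] / [9];  Q = [1, 2, 7] / [3, 5, 8] / [4] / [6]
  Insert 1 (step 9): P = [1, 4, 6] / [2, 5, 7] / [3] / [8] / [9];  Q = [1, 2, 7] / [3, 5, 8] / [4] / [6] / [9]
Final shape: (3, 3, 1, 1, 1).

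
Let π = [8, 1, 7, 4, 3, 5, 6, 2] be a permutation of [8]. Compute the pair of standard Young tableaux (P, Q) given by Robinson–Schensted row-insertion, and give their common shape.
P = [1, 2, 5, 6] / [3] / [4] / [7] / [8];  Q = [1, 3, 6, 7] / [2] / [4] / [5] / [8];  common shape = (4, 1, 1, 1, 1)

Row-insert the values π_1, π_2, … into P one at a time, bumping the leftmost entry strictly greater than the inserted value down to the next row. The recording tableau Q records, in position (i, j), the step at which that cell was added to P.
  Insert 8 (step 1): P = [8];  Q = [1]
  Insert 1 (step 2): P = [1] / [8];  Q = [1] / [2]
  Insert 7 (step 3): P = [1, 7] / [8];  Q = [1, 3] / [2]
  Insert 4 (step 4): P = [1, 4] / [7] / [8];  Q = [1, 3] / [2] / [4]
  Insert 3 (step 5): P = [1, 3] / [4] / [7] / [8];  Q = [1, 3] / [2] / [4] / [5]
  Insert 5 (step 6): P = [1, 3, 5] / [4] / [7] / [8];  Q = [1, 3, 6] / [2] / [4] / [5]
  Insert 6 (step 7): P = [1, 3, 5, 6] / [4] / [7] / [8];  Q = [1, 3, 6, 7] / [2] / [4] / [5]
  Insert 2 (step 8): P = [1, 2, 5, 6] / [3] / [4] / [7] / [8];  Q = [1, 3, 6, 7] / [2] / [4] / [5] / [8]
Final shape: (4, 1, 1, 1, 1).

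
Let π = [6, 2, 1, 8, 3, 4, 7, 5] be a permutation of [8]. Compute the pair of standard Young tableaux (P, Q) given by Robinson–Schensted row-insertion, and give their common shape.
P = [1, 3, 4, 5] / [2, 7] / [6, 8];  Q = [1, 4, 6, 7] / [2, 5] / [3, 8];  common shape = (4, 2, 2)

Row-insert the values π_1, π_2, … into P one at a time, bumping the leftmost entry strictly greater than the inserted value down to the next row. The recording tableau Q records, in position (i, j), the step at which that cell was added to P.
  Insert 6 (step 1): P = [6];  Q = [1]
  Insert 2 (step 2): P = [2] / [6];  Q = [1] / [2]
  Insert 1 (step 3): P = [1] / [2] / [6];  Q = [1] / [2] / [3]
  Insert 8 (step 4): P = [1, 8] / [2] / [6];  Q = [1, 4] / [2] / [3]
  Insert 3 (step 5): P = [1, 3] / [2, 8] / [6];  Q = [1, 4] / [2, 5] / [3]
  Insert 4 (step 6): P = [1, 3, 4] / [2, 8] / [6];  Q = [1, 4, 6] / [2, 5] / [3]
  Insert 7 (step 7): P = [1, 3, 4, 7] / [2, 8] / [6];  Q = [1, 4, 6, 7] / [2, 5] / [3]
  Insert 5 (step 8): P = [1, 3, 4, 5] / [2, 7] / [6, 8];  Q = [1, 4, 6, 7] / [2, 5] / [3, 8]
Final shape: (4, 2, 2).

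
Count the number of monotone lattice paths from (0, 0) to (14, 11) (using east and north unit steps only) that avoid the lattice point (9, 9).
Number of paths = 3436380

Total paths from (0, 0) to (14, 11): C(25, 14) = 4457400. Paths through (9, 9): (paths (0, 0) → (9, 9)) × (paths (9, 9) → (14, 11)) = C(18, 9) · C(7, 5) = 48620 · 21 = 1021020. Avoidance count = 4457400 − 1021020 = 3436380.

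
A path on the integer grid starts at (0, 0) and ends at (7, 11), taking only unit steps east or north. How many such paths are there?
Number of paths = 31824

A monotone lattice path from (0, 0) to (7, 11) consists of 7 east steps and 11 north steps in some order, so it is determined by which 7 of the 18 steps are east. The count is C(18, 7) = 31824.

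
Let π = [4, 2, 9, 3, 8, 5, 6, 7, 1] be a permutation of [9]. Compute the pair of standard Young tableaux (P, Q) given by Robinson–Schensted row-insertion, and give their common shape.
P = [1, 3, 5, 6, 7] / [2, 8] / [4] / [9];  Q = [1, 3, 5, 7, 8] / [2, 4] / [6] / [9];  common shape = (5, 2, 1, 1)

Row-insert the values π_1, π_2, … into P one at a time, bumping the leftmost entry strictly greater than the inserted value down to the next row. The recording tableau Q records, in position (i, j), the step at which that cell was added to P.
  Insert 4 (step 1): P = [4];  Q = [1]
  Insert 2 (step 2): P = [2] / [4];  Q = [1] / [2]
  Insert 9 (step 3): P = [2, 9] / [4];  Q = [1, 3] / [2]
  Insert 3 (step 4): P = [2, 3] / [4, 9];  Q = [1, 3] / [2, 4]
  Insert 8 (step 5): P = [2, 3, 8] / [4, 9];  Q = [1, 3, 5] / [2, 4]
  Insert 5 (step 6): P = [2, 3, 5] / [4, 8] / [9];  Q = [1, 3, 5] / [2, 4] / [6]
  Insert 6 (step 7): P = [2, 3, 5, 6] / [4, 8] / [9];  Q = [1, 3, 5, 7] / [2, 4] / [6]
  Insert 7 (step 8): P = [2, 3, 5, 6, 7] / [4, 8] / [9];  Q = [1, 3, 5, 7, 8] / [2, 4] / [6]
  Insert 1 (step 9): P = [1, 3, 5, 6, 7] / [2, 8] / [4] / [9];  Q = [1, 3, 5, 7, 8] / [2, 4] / [6] / [9]
Final shape: (5, 2, 1, 1).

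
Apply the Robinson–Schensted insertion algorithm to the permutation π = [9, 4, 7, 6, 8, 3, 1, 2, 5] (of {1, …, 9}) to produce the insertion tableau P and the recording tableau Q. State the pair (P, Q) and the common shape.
P = [1, 2, 5] / [3, 6, 8] / [4] / [7] / [9];  Q = [1, 3, 5] / [2, 8, 9] / [4] / [6] / [7];  common shape = (3, 3, 1, 1, 1)

Row-insert the values π_1, π_2, … into P one at a time, bumping the leftmost entry strictly greater than the inserted value down to the next row. The recording tableau Q records, in position (i, j), the step at which that cell was added to P.
  Insert 9 (step 1): P = [9];  Q = [1]
  Insert 4 (step 2): P = [4] / [9];  Q = [1] / [2]
  Insert 7 (step 3): P = [4, 7] / [9];  Q = [1, 3] / [2]
  Insert 6 (step 4): P = [4, 6] / [7] / [9];  Q = [1, 3] / [2] / [4]
  Insert 8 (step 5): P = [4, 6, 8] / [7] / [9];  Q = [1, 3, 5] / [2] / [4]
  Insert 3 (step 6): P = [3, 6, 8] / [4] / [7] / [9];  Q = [1, 3, 5] / [2] / [4] / [6]
  Insert 1 (step 7): P = [1, 6, 8] / [3] / [4] / [7] / [9];  Q = [1, 3, 5] / [2] / [4] / [6] / [7]
  Insert 2 (step 8): P = [1, 2, 8] / [3, 6] / [4] / [7] / [9];  Q = [1, 3, 5] / [2, 8] / [4] / [6] / [7]
  Insert 5 (step 9): P = [1, 2, 5] / [3, 6, 8] / [4] / [7] / [9];  Q = [1, 3, 5] / [2, 8, 9] / [4] / [6] / [7]
Final shape: (3, 3, 1, 1, 1).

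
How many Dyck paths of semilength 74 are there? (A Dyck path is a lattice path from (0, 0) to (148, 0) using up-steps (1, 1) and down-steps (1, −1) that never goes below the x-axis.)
C_74 = 311496878311103321137536291518809134027240

These Dyck paths are counted by the Catalan number C_n = (1/(n + 1)) · C(2n, n). For n = 74: C_74 = (1/75) · C(148, 74) = 23362265873332749085315221863910685052043000/75 = 311496878311103321137536291518809134027240.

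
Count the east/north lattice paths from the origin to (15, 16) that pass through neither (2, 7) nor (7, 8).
Number of paths = 202594545

Inclusion–exclusion. Total paths: C(31, 15) = 300540195. Through P₁: C(9, 2)·C(22, 13) = 17907120. Through P₂: C(15, 7)·C(16, 8) = 82818450. Since P₁ is strictly southwest of P₂, a monotone path through both must visit P₁ then P₂; paths through both = C(9, 2)·C(6, 5)·C(16, 8) = 2779920. Avoid both = 300540195 − 17907120 − 82818450 + 2779920 = 202594545.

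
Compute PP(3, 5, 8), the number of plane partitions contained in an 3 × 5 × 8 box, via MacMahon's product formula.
PP(3, 5, 8) = 61408347

Evaluate the triple product over i = 1..3, j = 1..5, k = 1..8. The factors are (2/1) · (3/2) · (4/3) · (5/4) · (6/5) · (7/6) · (8/7) · (9/8) · … (120 factors total). The numerators and denominators telescope so the product is an integer; carrying out the multiplication exactly gives PP(3, 5, 8) = 61408347.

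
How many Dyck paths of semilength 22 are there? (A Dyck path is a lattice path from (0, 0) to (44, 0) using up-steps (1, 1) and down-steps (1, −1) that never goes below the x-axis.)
C_22 = 91482563640

These Dyck paths are counted by the Catalan number C_n = (1/(n + 1)) · C(2n, n). For n = 22: C_22 = (1/23) · C(44, 22) = 2104098963720/23 = 91482563640.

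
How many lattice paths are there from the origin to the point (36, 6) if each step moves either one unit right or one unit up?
Number of paths = 5245786

A monotone lattice path from (0, 0) to (36, 6) consists of 36 east steps and 6 north steps in some order, so it is determined by which 36 of the 42 steps are east. The count is C(42, 36) = 5245786.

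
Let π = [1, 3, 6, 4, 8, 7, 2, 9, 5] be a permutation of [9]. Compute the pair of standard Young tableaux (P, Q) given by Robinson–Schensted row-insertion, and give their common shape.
P = [1, 2, 4, 5, 9] / [3, 7] / [6, 8];  Q = [1, 2, 3, 5, 8] / [4, 6] / [7, 9];  common shape = (5, 2, 2)

Row-insert the values π_1, π_2, … into P one at a time, bumping the leftmost entry strictly greater than the inserted value down to the next row. The recording tableau Q records, in position (i, j), the step at which that cell was added to P.
  Insert 1 (step 1): P = [1];  Q = [1]
  Insert 3 (step 2): P = [1, 3];  Q = [1, 2]
  Insert 6 (step 3): P = [1, 3, 6];  Q = [1, 2, 3]
  Insert 4 (step 4): P = [1, 3, 4] / [6];  Q = [1, 2, 3] / [4]
  Insert 8 (step 5): P = [1, 3, 4, 8] / [6];  Q = [1, 2, 3, 5] / [4]
  Insert 7 (step 6): P = [1, 3, 4, 7] / [6, 8];  Q = [1, 2, 3, 5] / [4, 6]
  Insert 2 (step 7): P = [1, 2, 4, 7] / [3, 8] / [6];  Q = [1, 2, 3, 5] / [4, 6] / [7]
  Insert 9 (step 8): P = [1, 2, 4, 7, 9] / [3, 8] / [6];  Q = [1, 2, 3, 5, 8] / [4, 6] / [7]
  Insert 5 (step 9): P = [1, 2, 4, 5, 9] / [3, 7] / [6, 8];  Q = [1, 2, 3, 5, 8] / [4, 6] / [7, 9]
Final shape: (5, 2, 2).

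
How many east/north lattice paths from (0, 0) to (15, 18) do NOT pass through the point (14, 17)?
Number of paths = 506793270

Total paths from (0, 0) to (15, 18): C(33, 15) = 1037158320. Paths through (14, 17): (paths (0, 0) → (14, 17)) × (paths (14, 17) → (15, 18)) = C(31, 14) · C(2, 1) = 265182525 · 2 = 530365050. Avoidance count = 1037158320 − 530365050 = 506793270.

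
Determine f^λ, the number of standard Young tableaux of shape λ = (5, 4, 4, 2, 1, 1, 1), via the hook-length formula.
# SYT of shape (5, 4, 4, 2, 1, 1, 1) = 8019648

Hook-length formula: f^λ = n! / Π hook(c), product over all cells c of the Young diagram. For λ = (5, 4, 4, 2, 1, 1, 1), n = 18 boxes. Hook lengths by row (left-to-right, top-to-bottom): [11, 7, 5, 4, 1]; [9, 5, 3, 2]; [8, 4, 2, 1]; [5, 1]; [3]; [2]; [1]. Product of hooks = 798336000. So f^λ = 18! / 798336000 = 6402373705728000 / 798336000 = 8019648.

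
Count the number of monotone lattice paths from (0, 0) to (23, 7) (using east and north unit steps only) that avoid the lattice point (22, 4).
Number of paths = 1976000

Total paths from (0, 0) to (23, 7): C(30, 23) = 2035800. Paths through (22, 4): (paths (0, 0) → (22, 4)) × (paths (22, 4) → (23, 7)) = C(26, 22) · C(4, 1) = 14950 · 4 = 59800. Avoidance count = 2035800 − 59800 = 1976000.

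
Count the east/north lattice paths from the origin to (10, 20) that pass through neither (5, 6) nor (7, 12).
Number of paths = 18493299

Inclusion–exclusion. Total paths: C(30, 10) = 30045015. Through P₁: C(11, 5)·C(19, 5) = 5372136. Through P₂: C(19, 7)·C(11, 3) = 8314020. Since P₁ is strictly southwest of P₂, a monotone path through both must visit P₁ then P₂; paths through both = C(11, 5)·C(8, 2)·C(11, 3) = 2134440. Avoid both = 30045015 − 5372136 − 8314020 + 2134440 = 18493299.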